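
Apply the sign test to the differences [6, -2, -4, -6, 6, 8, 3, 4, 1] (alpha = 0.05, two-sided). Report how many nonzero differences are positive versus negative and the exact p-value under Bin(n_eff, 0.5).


Step 1: Discard zero differences. Original n = 9; n_eff = number of nonzero differences = 9.
Nonzero differences (with sign): +6, -2, -4, -6, +6, +8, +3, +4, +1
Step 2: Count signs: positive = 6, negative = 3.
Step 3: Under H0: P(positive) = 0.5, so the number of positives S ~ Bin(9, 0.5).
Step 4: Two-sided exact p-value = sum of Bin(9,0.5) probabilities at or below the observed probability = 0.507812.
Step 5: alpha = 0.05. fail to reject H0.

n_eff = 9, pos = 6, neg = 3, p = 0.507812, fail to reject H0.


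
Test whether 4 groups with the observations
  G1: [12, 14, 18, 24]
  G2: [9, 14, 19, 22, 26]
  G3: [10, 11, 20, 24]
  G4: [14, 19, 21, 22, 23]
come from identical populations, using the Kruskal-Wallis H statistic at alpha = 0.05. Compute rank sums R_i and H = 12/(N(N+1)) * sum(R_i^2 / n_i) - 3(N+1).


Step 1: Combine all N = 18 observations and assign midranks.
sorted (value, group, rank): (9,G2,1), (10,G3,2), (11,G3,3), (12,G1,4), (14,G1,6), (14,G2,6), (14,G4,6), (18,G1,8), (19,G2,9.5), (19,G4,9.5), (20,G3,11), (21,G4,12), (22,G2,13.5), (22,G4,13.5), (23,G4,15), (24,G1,16.5), (24,G3,16.5), (26,G2,18)
Step 2: Sum ranks within each group.
R_1 = 34.5 (n_1 = 4)
R_2 = 48 (n_2 = 5)
R_3 = 32.5 (n_3 = 4)
R_4 = 56 (n_4 = 5)
Step 3: H = 12/(N(N+1)) * sum(R_i^2/n_i) - 3(N+1)
     = 12/(18*19) * (34.5^2/4 + 48^2/5 + 32.5^2/4 + 56^2/5) - 3*19
     = 0.035088 * 1649.62 - 57
     = 0.881579.
Step 4: Ties present; correction factor C = 1 - 42/(18^3 - 18) = 0.992776. Corrected H = 0.881579 / 0.992776 = 0.887994.
Step 5: Under H0, H ~ chi^2(3); p-value = 0.828324.
Step 6: alpha = 0.05. fail to reject H0.

H = 0.8880, df = 3, p = 0.828324, fail to reject H0.


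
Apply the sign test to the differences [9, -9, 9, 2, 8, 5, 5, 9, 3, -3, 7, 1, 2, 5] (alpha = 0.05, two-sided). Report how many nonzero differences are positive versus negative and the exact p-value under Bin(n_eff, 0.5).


Step 1: Discard zero differences. Original n = 14; n_eff = number of nonzero differences = 14.
Nonzero differences (with sign): +9, -9, +9, +2, +8, +5, +5, +9, +3, -3, +7, +1, +2, +5
Step 2: Count signs: positive = 12, negative = 2.
Step 3: Under H0: P(positive) = 0.5, so the number of positives S ~ Bin(14, 0.5).
Step 4: Two-sided exact p-value = sum of Bin(14,0.5) probabilities at or below the observed probability = 0.012939.
Step 5: alpha = 0.05. reject H0.

n_eff = 14, pos = 12, neg = 2, p = 0.012939, reject H0.


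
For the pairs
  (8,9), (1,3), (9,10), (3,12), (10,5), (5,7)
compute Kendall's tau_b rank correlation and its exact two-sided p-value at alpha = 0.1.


Step 1: Enumerate the 15 unordered pairs (i,j) with i<j and classify each by sign(x_j-x_i) * sign(y_j-y_i).
  (1,2):dx=-7,dy=-6->C; (1,3):dx=+1,dy=+1->C; (1,4):dx=-5,dy=+3->D; (1,5):dx=+2,dy=-4->D
  (1,6):dx=-3,dy=-2->C; (2,3):dx=+8,dy=+7->C; (2,4):dx=+2,dy=+9->C; (2,5):dx=+9,dy=+2->C
  (2,6):dx=+4,dy=+4->C; (3,4):dx=-6,dy=+2->D; (3,5):dx=+1,dy=-5->D; (3,6):dx=-4,dy=-3->C
  (4,5):dx=+7,dy=-7->D; (4,6):dx=+2,dy=-5->D; (5,6):dx=-5,dy=+2->D
Step 2: C = 8, D = 7, total pairs = 15.
Step 3: tau = (C - D)/(n(n-1)/2) = (8 - 7)/15 = 0.066667.
Step 4: Exact two-sided p-value (enumerate n! = 720 permutations of y under H0): p = 1.000000.
Step 5: alpha = 0.1. fail to reject H0.

tau_b = 0.0667 (C=8, D=7), p = 1.000000, fail to reject H0.


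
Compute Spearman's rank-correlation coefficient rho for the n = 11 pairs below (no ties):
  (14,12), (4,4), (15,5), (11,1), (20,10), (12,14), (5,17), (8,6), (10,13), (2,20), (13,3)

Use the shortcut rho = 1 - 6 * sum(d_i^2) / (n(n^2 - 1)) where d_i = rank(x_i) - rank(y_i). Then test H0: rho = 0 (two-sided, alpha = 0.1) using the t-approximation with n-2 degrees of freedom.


Step 1: Rank x and y separately (midranks; no ties here).
rank(x): 14->9, 4->2, 15->10, 11->6, 20->11, 12->7, 5->3, 8->4, 10->5, 2->1, 13->8
rank(y): 12->7, 4->3, 5->4, 1->1, 10->6, 14->9, 17->10, 6->5, 13->8, 20->11, 3->2
Step 2: d_i = R_x(i) - R_y(i); compute d_i^2.
  (9-7)^2=4, (2-3)^2=1, (10-4)^2=36, (6-1)^2=25, (11-6)^2=25, (7-9)^2=4, (3-10)^2=49, (4-5)^2=1, (5-8)^2=9, (1-11)^2=100, (8-2)^2=36
sum(d^2) = 290.
Step 3: rho = 1 - 6*290 / (11*(11^2 - 1)) = 1 - 1740/1320 = -0.318182.
Step 4: Under H0, t = rho * sqrt((n-2)/(1-rho^2)) = -1.0069 ~ t(9).
Step 5: Two-sided p-value from the t-distribution with 9 df = 0.340298.
Step 6: alpha = 0.1. fail to reject H0.

rho = -0.3182, p = 0.340298, fail to reject H0 at alpha = 0.1.


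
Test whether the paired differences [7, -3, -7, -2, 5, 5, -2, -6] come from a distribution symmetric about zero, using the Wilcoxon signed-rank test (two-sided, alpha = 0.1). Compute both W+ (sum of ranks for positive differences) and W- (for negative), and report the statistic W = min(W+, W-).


Step 1: Drop any zero differences (none here) and take |d_i|.
|d| = [7, 3, 7, 2, 5, 5, 2, 6]
Step 2: Midrank |d_i| (ties get averaged ranks).
ranks: |7|->7.5, |3|->3, |7|->7.5, |2|->1.5, |5|->4.5, |5|->4.5, |2|->1.5, |6|->6
Step 3: Attach original signs; sum ranks with positive sign and with negative sign.
W+ = 7.5 + 4.5 + 4.5 = 16.5
W- = 3 + 7.5 + 1.5 + 1.5 + 6 = 19.5
(Check: W+ + W- = 36 should equal n(n+1)/2 = 36.)
Step 4: Test statistic W = min(W+, W-) = 16.5.
Step 5: Ties in |d|, so use the tie-corrected normal approximation.
        E[W] = n(n+1)/4 = 8*9/4 = 18.
        Tie groups: |d|=2 (t=2), |d|=5 (t=2), |d|=7 (t=2); sum(t^3 - t) = 18.
        Var[W] = n(n+1)(2n+1)/24 - sum(t^3-t)/48 = 1224/24 - 18/48 = 50.625.
        z = (W - E[W]) / sqrt(Var[W]) = (16.5 - 18) / 7.1151 = -0.2108.
        Two-sided p = 2*Phi(z) = 0.833029.
Step 6: alpha = 0.1. fail to reject H0.

W+ = 16.5, W- = 19.5, W = min = 16.5, p = 0.833029, fail to reject H0.


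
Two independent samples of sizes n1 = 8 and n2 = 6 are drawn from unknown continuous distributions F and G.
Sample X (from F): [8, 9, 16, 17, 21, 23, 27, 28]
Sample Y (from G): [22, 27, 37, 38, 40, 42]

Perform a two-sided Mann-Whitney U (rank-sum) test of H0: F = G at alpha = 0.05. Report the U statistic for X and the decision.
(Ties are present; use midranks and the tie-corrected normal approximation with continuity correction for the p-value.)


Step 1: Combine and sort all 14 observations; assign midranks.
sorted (value, group): (8,X), (9,X), (16,X), (17,X), (21,X), (22,Y), (23,X), (27,X), (27,Y), (28,X), (37,Y), (38,Y), (40,Y), (42,Y)
ranks: 8->1, 9->2, 16->3, 17->4, 21->5, 22->6, 23->7, 27->8.5, 27->8.5, 28->10, 37->11, 38->12, 40->13, 42->14
Step 2: Rank sum for X: R1 = 1 + 2 + 3 + 4 + 5 + 7 + 8.5 + 10 = 40.5.
Step 3: U_X = R1 - n1(n1+1)/2 = 40.5 - 8*9/2 = 40.5 - 36 = 4.5.
       U_Y = n1*n2 - U_X = 48 - 4.5 = 43.5.
Step 4: Ties are present, so use the tie-corrected normal approximation (with continuity correction) for the p-value.
Step 5: p-value = 0.014065; compare to alpha = 0.05. reject H0.

U_X = 4.5, p = 0.014065, reject H0 at alpha = 0.05.


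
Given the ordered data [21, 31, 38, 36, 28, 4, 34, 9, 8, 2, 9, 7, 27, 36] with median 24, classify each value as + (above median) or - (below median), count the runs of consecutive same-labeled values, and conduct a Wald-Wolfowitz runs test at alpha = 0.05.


Step 1: Compute median = 24; label A = above, B = below.
Labels in order: BAAAABABBBBBAA  (n_A = 7, n_B = 7)
Step 2: Count runs R = 6.
Step 3: Under H0 (random ordering), E[R] = 2*n_A*n_B/(n_A+n_B) + 1 = 2*7*7/14 + 1 = 8.0000.
        Var[R] = 2*n_A*n_B*(2*n_A*n_B - n_A - n_B) / ((n_A+n_B)^2 * (n_A+n_B-1)) = 8232/2548 = 3.2308.
        SD[R] = 1.7974.
Step 4: Continuity-corrected z = (R + 0.5 - E[R]) / SD[R] = (6 + 0.5 - 8.0000) / 1.7974 = -0.8345.
Step 5: Two-sided p-value via normal approximation = 2*(1 - Phi(|z|)) = 0.403986.
Step 6: alpha = 0.05. fail to reject H0.

R = 6, z = -0.8345, p = 0.403986, fail to reject H0.


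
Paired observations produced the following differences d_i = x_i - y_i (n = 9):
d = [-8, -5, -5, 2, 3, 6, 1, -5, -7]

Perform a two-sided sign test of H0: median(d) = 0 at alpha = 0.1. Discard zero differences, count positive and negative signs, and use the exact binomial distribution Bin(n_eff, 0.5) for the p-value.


Step 1: Discard zero differences. Original n = 9; n_eff = number of nonzero differences = 9.
Nonzero differences (with sign): -8, -5, -5, +2, +3, +6, +1, -5, -7
Step 2: Count signs: positive = 4, negative = 5.
Step 3: Under H0: P(positive) = 0.5, so the number of positives S ~ Bin(9, 0.5).
Step 4: Two-sided exact p-value = sum of Bin(9,0.5) probabilities at or below the observed probability = 1.000000.
Step 5: alpha = 0.1. fail to reject H0.

n_eff = 9, pos = 4, neg = 5, p = 1.000000, fail to reject H0.


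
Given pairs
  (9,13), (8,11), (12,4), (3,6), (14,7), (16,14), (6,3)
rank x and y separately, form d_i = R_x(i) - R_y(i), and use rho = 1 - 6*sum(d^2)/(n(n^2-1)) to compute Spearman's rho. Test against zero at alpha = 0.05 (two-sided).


Step 1: Rank x and y separately (midranks; no ties here).
rank(x): 9->4, 8->3, 12->5, 3->1, 14->6, 16->7, 6->2
rank(y): 13->6, 11->5, 4->2, 6->3, 7->4, 14->7, 3->1
Step 2: d_i = R_x(i) - R_y(i); compute d_i^2.
  (4-6)^2=4, (3-5)^2=4, (5-2)^2=9, (1-3)^2=4, (6-4)^2=4, (7-7)^2=0, (2-1)^2=1
sum(d^2) = 26.
Step 3: rho = 1 - 6*26 / (7*(7^2 - 1)) = 1 - 156/336 = 0.535714.
Step 4: Under H0, t = rho * sqrt((n-2)/(1-rho^2)) = 1.4186 ~ t(5).
Step 5: Two-sided p-value from the t-distribution with 5 df = 0.215217.
Step 6: alpha = 0.05. fail to reject H0.

rho = 0.5357, p = 0.215217, fail to reject H0 at alpha = 0.05.


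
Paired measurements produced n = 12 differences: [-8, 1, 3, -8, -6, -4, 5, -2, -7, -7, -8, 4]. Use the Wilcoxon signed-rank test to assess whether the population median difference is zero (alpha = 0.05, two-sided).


Step 1: Drop any zero differences (none here) and take |d_i|.
|d| = [8, 1, 3, 8, 6, 4, 5, 2, 7, 7, 8, 4]
Step 2: Midrank |d_i| (ties get averaged ranks).
ranks: |8|->11, |1|->1, |3|->3, |8|->11, |6|->7, |4|->4.5, |5|->6, |2|->2, |7|->8.5, |7|->8.5, |8|->11, |4|->4.5
Step 3: Attach original signs; sum ranks with positive sign and with negative sign.
W+ = 1 + 3 + 6 + 4.5 = 14.5
W- = 11 + 11 + 7 + 4.5 + 2 + 8.5 + 8.5 + 11 = 63.5
(Check: W+ + W- = 78 should equal n(n+1)/2 = 78.)
Step 4: Test statistic W = min(W+, W-) = 14.5.
Step 5: Ties in |d|, so use the tie-corrected normal approximation.
        E[W] = n(n+1)/4 = 12*13/4 = 39.
        Tie groups: |d|=4 (t=2), |d|=7 (t=2), |d|=8 (t=3); sum(t^3 - t) = 36.
        Var[W] = n(n+1)(2n+1)/24 - sum(t^3-t)/48 = 3900/24 - 36/48 = 161.75.
        z = (W - E[W]) / sqrt(Var[W]) = (14.5 - 39) / 12.7181 = -1.9264.
        Two-sided p = 2*Phi(z) = 0.054056.
Step 6: alpha = 0.05. fail to reject H0.

W+ = 14.5, W- = 63.5, W = min = 14.5, p = 0.054056, fail to reject H0.


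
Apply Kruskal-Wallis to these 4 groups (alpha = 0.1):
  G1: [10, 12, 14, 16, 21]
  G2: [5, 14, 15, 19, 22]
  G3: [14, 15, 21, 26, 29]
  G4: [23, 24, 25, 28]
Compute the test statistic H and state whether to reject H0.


Step 1: Combine all N = 19 observations and assign midranks.
sorted (value, group, rank): (5,G2,1), (10,G1,2), (12,G1,3), (14,G1,5), (14,G2,5), (14,G3,5), (15,G2,7.5), (15,G3,7.5), (16,G1,9), (19,G2,10), (21,G1,11.5), (21,G3,11.5), (22,G2,13), (23,G4,14), (24,G4,15), (25,G4,16), (26,G3,17), (28,G4,18), (29,G3,19)
Step 2: Sum ranks within each group.
R_1 = 30.5 (n_1 = 5)
R_2 = 36.5 (n_2 = 5)
R_3 = 60 (n_3 = 5)
R_4 = 63 (n_4 = 4)
Step 3: H = 12/(N(N+1)) * sum(R_i^2/n_i) - 3(N+1)
     = 12/(19*20) * (30.5^2/5 + 36.5^2/5 + 60^2/5 + 63^2/4) - 3*20
     = 0.031579 * 2164.75 - 60
     = 8.360526.
Step 4: Ties present; correction factor C = 1 - 36/(19^3 - 19) = 0.994737. Corrected H = 8.360526 / 0.994737 = 8.404762.
Step 5: Under H0, H ~ chi^2(3); p-value = 0.038347.
Step 6: alpha = 0.1. reject H0.

H = 8.4048, df = 3, p = 0.038347, reject H0.


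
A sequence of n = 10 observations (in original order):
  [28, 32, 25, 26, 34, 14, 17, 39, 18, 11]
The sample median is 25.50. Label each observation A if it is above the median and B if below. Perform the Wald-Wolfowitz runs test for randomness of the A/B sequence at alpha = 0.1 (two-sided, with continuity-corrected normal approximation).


Step 1: Compute median = 25.50; label A = above, B = below.
Labels in order: AABAABBABB  (n_A = 5, n_B = 5)
Step 2: Count runs R = 6.
Step 3: Under H0 (random ordering), E[R] = 2*n_A*n_B/(n_A+n_B) + 1 = 2*5*5/10 + 1 = 6.0000.
        Var[R] = 2*n_A*n_B*(2*n_A*n_B - n_A - n_B) / ((n_A+n_B)^2 * (n_A+n_B-1)) = 2000/900 = 2.2222.
        SD[R] = 1.4907.
Step 4: R = E[R], so z = 0 with no continuity correction.
Step 5: Two-sided p-value via normal approximation = 2*(1 - Phi(|z|)) = 1.000000.
Step 6: alpha = 0.1. fail to reject H0.

R = 6, z = 0.0000, p = 1.000000, fail to reject H0.


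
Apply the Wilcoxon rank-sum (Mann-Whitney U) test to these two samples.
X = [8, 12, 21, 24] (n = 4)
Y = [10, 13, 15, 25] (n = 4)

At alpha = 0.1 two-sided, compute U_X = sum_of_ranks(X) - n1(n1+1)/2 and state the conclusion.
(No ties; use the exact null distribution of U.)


Step 1: Combine and sort all 8 observations; assign midranks.
sorted (value, group): (8,X), (10,Y), (12,X), (13,Y), (15,Y), (21,X), (24,X), (25,Y)
ranks: 8->1, 10->2, 12->3, 13->4, 15->5, 21->6, 24->7, 25->8
Step 2: Rank sum for X: R1 = 1 + 3 + 6 + 7 = 17.
Step 3: U_X = R1 - n1(n1+1)/2 = 17 - 4*5/2 = 17 - 10 = 7.
       U_Y = n1*n2 - U_X = 16 - 7 = 9.
Step 4: No ties, so the exact null distribution of U (based on enumerating the C(8,4) = 70 equally likely rank assignments) gives the two-sided p-value.
Step 5: p-value = 0.885714; compare to alpha = 0.1. fail to reject H0.

U_X = 7, p = 0.885714, fail to reject H0 at alpha = 0.1.


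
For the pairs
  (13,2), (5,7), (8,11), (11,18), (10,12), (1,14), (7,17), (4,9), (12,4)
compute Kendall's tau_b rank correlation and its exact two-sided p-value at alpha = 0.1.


Step 1: Enumerate the 36 unordered pairs (i,j) with i<j and classify each by sign(x_j-x_i) * sign(y_j-y_i).
  (1,2):dx=-8,dy=+5->D; (1,3):dx=-5,dy=+9->D; (1,4):dx=-2,dy=+16->D; (1,5):dx=-3,dy=+10->D
  (1,6):dx=-12,dy=+12->D; (1,7):dx=-6,dy=+15->D; (1,8):dx=-9,dy=+7->D; (1,9):dx=-1,dy=+2->D
  (2,3):dx=+3,dy=+4->C; (2,4):dx=+6,dy=+11->C; (2,5):dx=+5,dy=+5->C; (2,6):dx=-4,dy=+7->D
  (2,7):dx=+2,dy=+10->C; (2,8):dx=-1,dy=+2->D; (2,9):dx=+7,dy=-3->D; (3,4):dx=+3,dy=+7->C
  (3,5):dx=+2,dy=+1->C; (3,6):dx=-7,dy=+3->D; (3,7):dx=-1,dy=+6->D; (3,8):dx=-4,dy=-2->C
  (3,9):dx=+4,dy=-7->D; (4,5):dx=-1,dy=-6->C; (4,6):dx=-10,dy=-4->C; (4,7):dx=-4,dy=-1->C
  (4,8):dx=-7,dy=-9->C; (4,9):dx=+1,dy=-14->D; (5,6):dx=-9,dy=+2->D; (5,7):dx=-3,dy=+5->D
  (5,8):dx=-6,dy=-3->C; (5,9):dx=+2,dy=-8->D; (6,7):dx=+6,dy=+3->C; (6,8):dx=+3,dy=-5->D
  (6,9):dx=+11,dy=-10->D; (7,8):dx=-3,dy=-8->C; (7,9):dx=+5,dy=-13->D; (8,9):dx=+8,dy=-5->D
Step 2: C = 14, D = 22, total pairs = 36.
Step 3: tau = (C - D)/(n(n-1)/2) = (14 - 22)/36 = -0.222222.
Step 4: Exact two-sided p-value (enumerate n! = 362880 permutations of y under H0): p = 0.476709.
Step 5: alpha = 0.1. fail to reject H0.

tau_b = -0.2222 (C=14, D=22), p = 0.476709, fail to reject H0.


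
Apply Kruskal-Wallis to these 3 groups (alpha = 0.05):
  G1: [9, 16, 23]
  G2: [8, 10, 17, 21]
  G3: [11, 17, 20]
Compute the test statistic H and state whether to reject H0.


Step 1: Combine all N = 10 observations and assign midranks.
sorted (value, group, rank): (8,G2,1), (9,G1,2), (10,G2,3), (11,G3,4), (16,G1,5), (17,G2,6.5), (17,G3,6.5), (20,G3,8), (21,G2,9), (23,G1,10)
Step 2: Sum ranks within each group.
R_1 = 17 (n_1 = 3)
R_2 = 19.5 (n_2 = 4)
R_3 = 18.5 (n_3 = 3)
Step 3: H = 12/(N(N+1)) * sum(R_i^2/n_i) - 3(N+1)
     = 12/(10*11) * (17^2/3 + 19.5^2/4 + 18.5^2/3) - 3*11
     = 0.109091 * 305.479 - 33
     = 0.325000.
Step 4: Ties present; correction factor C = 1 - 6/(10^3 - 10) = 0.993939. Corrected H = 0.325000 / 0.993939 = 0.326982.
Step 5: Under H0, H ~ chi^2(2); p-value = 0.849174.
Step 6: alpha = 0.05. fail to reject H0.

H = 0.3270, df = 2, p = 0.849174, fail to reject H0.


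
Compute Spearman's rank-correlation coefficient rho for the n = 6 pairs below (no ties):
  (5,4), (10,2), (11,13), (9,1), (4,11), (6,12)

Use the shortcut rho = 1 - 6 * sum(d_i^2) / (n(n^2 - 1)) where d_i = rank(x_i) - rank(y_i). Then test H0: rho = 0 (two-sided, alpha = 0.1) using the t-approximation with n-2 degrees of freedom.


Step 1: Rank x and y separately (midranks; no ties here).
rank(x): 5->2, 10->5, 11->6, 9->4, 4->1, 6->3
rank(y): 4->3, 2->2, 13->6, 1->1, 11->4, 12->5
Step 2: d_i = R_x(i) - R_y(i); compute d_i^2.
  (2-3)^2=1, (5-2)^2=9, (6-6)^2=0, (4-1)^2=9, (1-4)^2=9, (3-5)^2=4
sum(d^2) = 32.
Step 3: rho = 1 - 6*32 / (6*(6^2 - 1)) = 1 - 192/210 = 0.085714.
Step 4: Under H0, t = rho * sqrt((n-2)/(1-rho^2)) = 0.1721 ~ t(4).
Step 5: Two-sided p-value from the t-distribution with 4 df = 0.871743.
Step 6: alpha = 0.1. fail to reject H0.

rho = 0.0857, p = 0.871743, fail to reject H0 at alpha = 0.1.


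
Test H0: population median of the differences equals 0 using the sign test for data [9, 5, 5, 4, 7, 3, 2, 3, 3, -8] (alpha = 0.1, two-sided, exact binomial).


Step 1: Discard zero differences. Original n = 10; n_eff = number of nonzero differences = 10.
Nonzero differences (with sign): +9, +5, +5, +4, +7, +3, +2, +3, +3, -8
Step 2: Count signs: positive = 9, negative = 1.
Step 3: Under H0: P(positive) = 0.5, so the number of positives S ~ Bin(10, 0.5).
Step 4: Two-sided exact p-value = sum of Bin(10,0.5) probabilities at or below the observed probability = 0.021484.
Step 5: alpha = 0.1. reject H0.

n_eff = 10, pos = 9, neg = 1, p = 0.021484, reject H0.


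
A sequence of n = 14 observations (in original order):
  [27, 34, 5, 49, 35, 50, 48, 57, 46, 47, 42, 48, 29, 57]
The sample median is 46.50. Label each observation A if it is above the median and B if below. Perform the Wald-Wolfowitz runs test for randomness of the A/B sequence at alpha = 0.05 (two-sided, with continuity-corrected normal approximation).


Step 1: Compute median = 46.50; label A = above, B = below.
Labels in order: BBBABAAABABABA  (n_A = 7, n_B = 7)
Step 2: Count runs R = 10.
Step 3: Under H0 (random ordering), E[R] = 2*n_A*n_B/(n_A+n_B) + 1 = 2*7*7/14 + 1 = 8.0000.
        Var[R] = 2*n_A*n_B*(2*n_A*n_B - n_A - n_B) / ((n_A+n_B)^2 * (n_A+n_B-1)) = 8232/2548 = 3.2308.
        SD[R] = 1.7974.
Step 4: Continuity-corrected z = (R - 0.5 - E[R]) / SD[R] = (10 - 0.5 - 8.0000) / 1.7974 = 0.8345.
Step 5: Two-sided p-value via normal approximation = 2*(1 - Phi(|z|)) = 0.403986.
Step 6: alpha = 0.05. fail to reject H0.

R = 10, z = 0.8345, p = 0.403986, fail to reject H0.


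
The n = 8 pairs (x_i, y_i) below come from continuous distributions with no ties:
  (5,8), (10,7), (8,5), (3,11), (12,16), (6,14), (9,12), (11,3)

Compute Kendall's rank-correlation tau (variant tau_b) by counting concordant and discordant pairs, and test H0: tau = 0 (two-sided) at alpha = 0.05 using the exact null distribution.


Step 1: Enumerate the 28 unordered pairs (i,j) with i<j and classify each by sign(x_j-x_i) * sign(y_j-y_i).
  (1,2):dx=+5,dy=-1->D; (1,3):dx=+3,dy=-3->D; (1,4):dx=-2,dy=+3->D; (1,5):dx=+7,dy=+8->C
  (1,6):dx=+1,dy=+6->C; (1,7):dx=+4,dy=+4->C; (1,8):dx=+6,dy=-5->D; (2,3):dx=-2,dy=-2->C
  (2,4):dx=-7,dy=+4->D; (2,5):dx=+2,dy=+9->C; (2,6):dx=-4,dy=+7->D; (2,7):dx=-1,dy=+5->D
  (2,8):dx=+1,dy=-4->D; (3,4):dx=-5,dy=+6->D; (3,5):dx=+4,dy=+11->C; (3,6):dx=-2,dy=+9->D
  (3,7):dx=+1,dy=+7->C; (3,8):dx=+3,dy=-2->D; (4,5):dx=+9,dy=+5->C; (4,6):dx=+3,dy=+3->C
  (4,7):dx=+6,dy=+1->C; (4,8):dx=+8,dy=-8->D; (5,6):dx=-6,dy=-2->C; (5,7):dx=-3,dy=-4->C
  (5,8):dx=-1,dy=-13->C; (6,7):dx=+3,dy=-2->D; (6,8):dx=+5,dy=-11->D; (7,8):dx=+2,dy=-9->D
Step 2: C = 13, D = 15, total pairs = 28.
Step 3: tau = (C - D)/(n(n-1)/2) = (13 - 15)/28 = -0.071429.
Step 4: Exact two-sided p-value (enumerate n! = 40320 permutations of y under H0): p = 0.904861.
Step 5: alpha = 0.05. fail to reject H0.

tau_b = -0.0714 (C=13, D=15), p = 0.904861, fail to reject H0.


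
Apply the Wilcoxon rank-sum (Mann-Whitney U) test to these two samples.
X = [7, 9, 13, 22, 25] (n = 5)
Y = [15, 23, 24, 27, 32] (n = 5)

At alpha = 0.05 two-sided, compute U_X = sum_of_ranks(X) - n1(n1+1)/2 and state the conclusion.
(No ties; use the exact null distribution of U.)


Step 1: Combine and sort all 10 observations; assign midranks.
sorted (value, group): (7,X), (9,X), (13,X), (15,Y), (22,X), (23,Y), (24,Y), (25,X), (27,Y), (32,Y)
ranks: 7->1, 9->2, 13->3, 15->4, 22->5, 23->6, 24->7, 25->8, 27->9, 32->10
Step 2: Rank sum for X: R1 = 1 + 2 + 3 + 5 + 8 = 19.
Step 3: U_X = R1 - n1(n1+1)/2 = 19 - 5*6/2 = 19 - 15 = 4.
       U_Y = n1*n2 - U_X = 25 - 4 = 21.
Step 4: No ties, so the exact null distribution of U (based on enumerating the C(10,5) = 252 equally likely rank assignments) gives the two-sided p-value.
Step 5: p-value = 0.095238; compare to alpha = 0.05. fail to reject H0.

U_X = 4, p = 0.095238, fail to reject H0 at alpha = 0.05.


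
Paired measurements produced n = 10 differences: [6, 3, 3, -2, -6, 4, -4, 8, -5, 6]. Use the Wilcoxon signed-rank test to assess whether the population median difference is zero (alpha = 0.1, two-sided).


Step 1: Drop any zero differences (none here) and take |d_i|.
|d| = [6, 3, 3, 2, 6, 4, 4, 8, 5, 6]
Step 2: Midrank |d_i| (ties get averaged ranks).
ranks: |6|->8, |3|->2.5, |3|->2.5, |2|->1, |6|->8, |4|->4.5, |4|->4.5, |8|->10, |5|->6, |6|->8
Step 3: Attach original signs; sum ranks with positive sign and with negative sign.
W+ = 8 + 2.5 + 2.5 + 4.5 + 10 + 8 = 35.5
W- = 1 + 8 + 4.5 + 6 = 19.5
(Check: W+ + W- = 55 should equal n(n+1)/2 = 55.)
Step 4: Test statistic W = min(W+, W-) = 19.5.
Step 5: Ties in |d|, so use the tie-corrected normal approximation.
        E[W] = n(n+1)/4 = 10*11/4 = 27.5.
        Tie groups: |d|=3 (t=2), |d|=4 (t=2), |d|=6 (t=3); sum(t^3 - t) = 36.
        Var[W] = n(n+1)(2n+1)/24 - sum(t^3-t)/48 = 2310/24 - 36/48 = 95.5.
        z = (W - E[W]) / sqrt(Var[W]) = (19.5 - 27.5) / 9.7724 = -0.8186.
        Two-sided p = 2*Phi(z) = 0.412997.
Step 6: alpha = 0.1. fail to reject H0.

W+ = 35.5, W- = 19.5, W = min = 19.5, p = 0.412997, fail to reject H0.


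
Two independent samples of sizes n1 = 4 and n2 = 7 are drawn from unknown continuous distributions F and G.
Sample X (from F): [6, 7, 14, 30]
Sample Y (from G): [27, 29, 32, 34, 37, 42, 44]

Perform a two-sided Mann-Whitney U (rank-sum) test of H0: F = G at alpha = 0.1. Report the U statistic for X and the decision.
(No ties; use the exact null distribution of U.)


Step 1: Combine and sort all 11 observations; assign midranks.
sorted (value, group): (6,X), (7,X), (14,X), (27,Y), (29,Y), (30,X), (32,Y), (34,Y), (37,Y), (42,Y), (44,Y)
ranks: 6->1, 7->2, 14->3, 27->4, 29->5, 30->6, 32->7, 34->8, 37->9, 42->10, 44->11
Step 2: Rank sum for X: R1 = 1 + 2 + 3 + 6 = 12.
Step 3: U_X = R1 - n1(n1+1)/2 = 12 - 4*5/2 = 12 - 10 = 2.
       U_Y = n1*n2 - U_X = 28 - 2 = 26.
Step 4: No ties, so the exact null distribution of U (based on enumerating the C(11,4) = 330 equally likely rank assignments) gives the two-sided p-value.
Step 5: p-value = 0.024242; compare to alpha = 0.1. reject H0.

U_X = 2, p = 0.024242, reject H0 at alpha = 0.1.


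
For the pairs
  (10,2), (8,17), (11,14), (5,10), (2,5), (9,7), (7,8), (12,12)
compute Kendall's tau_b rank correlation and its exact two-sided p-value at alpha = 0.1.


Step 1: Enumerate the 28 unordered pairs (i,j) with i<j and classify each by sign(x_j-x_i) * sign(y_j-y_i).
  (1,2):dx=-2,dy=+15->D; (1,3):dx=+1,dy=+12->C; (1,4):dx=-5,dy=+8->D; (1,5):dx=-8,dy=+3->D
  (1,6):dx=-1,dy=+5->D; (1,7):dx=-3,dy=+6->D; (1,8):dx=+2,dy=+10->C; (2,3):dx=+3,dy=-3->D
  (2,4):dx=-3,dy=-7->C; (2,5):dx=-6,dy=-12->C; (2,6):dx=+1,dy=-10->D; (2,7):dx=-1,dy=-9->C
  (2,8):dx=+4,dy=-5->D; (3,4):dx=-6,dy=-4->C; (3,5):dx=-9,dy=-9->C; (3,6):dx=-2,dy=-7->C
  (3,7):dx=-4,dy=-6->C; (3,8):dx=+1,dy=-2->D; (4,5):dx=-3,dy=-5->C; (4,6):dx=+4,dy=-3->D
  (4,7):dx=+2,dy=-2->D; (4,8):dx=+7,dy=+2->C; (5,6):dx=+7,dy=+2->C; (5,7):dx=+5,dy=+3->C
  (5,8):dx=+10,dy=+7->C; (6,7):dx=-2,dy=+1->D; (6,8):dx=+3,dy=+5->C; (7,8):dx=+5,dy=+4->C
Step 2: C = 16, D = 12, total pairs = 28.
Step 3: tau = (C - D)/(n(n-1)/2) = (16 - 12)/28 = 0.142857.
Step 4: Exact two-sided p-value (enumerate n! = 40320 permutations of y under H0): p = 0.719544.
Step 5: alpha = 0.1. fail to reject H0.

tau_b = 0.1429 (C=16, D=12), p = 0.719544, fail to reject H0.


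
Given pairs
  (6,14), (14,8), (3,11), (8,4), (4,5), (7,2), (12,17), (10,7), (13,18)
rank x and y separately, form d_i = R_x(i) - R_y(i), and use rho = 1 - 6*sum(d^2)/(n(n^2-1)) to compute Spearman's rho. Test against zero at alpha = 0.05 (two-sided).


Step 1: Rank x and y separately (midranks; no ties here).
rank(x): 6->3, 14->9, 3->1, 8->5, 4->2, 7->4, 12->7, 10->6, 13->8
rank(y): 14->7, 8->5, 11->6, 4->2, 5->3, 2->1, 17->8, 7->4, 18->9
Step 2: d_i = R_x(i) - R_y(i); compute d_i^2.
  (3-7)^2=16, (9-5)^2=16, (1-6)^2=25, (5-2)^2=9, (2-3)^2=1, (4-1)^2=9, (7-8)^2=1, (6-4)^2=4, (8-9)^2=1
sum(d^2) = 82.
Step 3: rho = 1 - 6*82 / (9*(9^2 - 1)) = 1 - 492/720 = 0.316667.
Step 4: Under H0, t = rho * sqrt((n-2)/(1-rho^2)) = 0.8833 ~ t(7).
Step 5: Two-sided p-value from the t-distribution with 7 df = 0.406397.
Step 6: alpha = 0.05. fail to reject H0.

rho = 0.3167, p = 0.406397, fail to reject H0 at alpha = 0.05.


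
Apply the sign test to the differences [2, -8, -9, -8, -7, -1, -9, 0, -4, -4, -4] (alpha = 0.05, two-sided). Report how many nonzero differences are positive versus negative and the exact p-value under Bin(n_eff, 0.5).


Step 1: Discard zero differences. Original n = 11; n_eff = number of nonzero differences = 10.
Nonzero differences (with sign): +2, -8, -9, -8, -7, -1, -9, -4, -4, -4
Step 2: Count signs: positive = 1, negative = 9.
Step 3: Under H0: P(positive) = 0.5, so the number of positives S ~ Bin(10, 0.5).
Step 4: Two-sided exact p-value = sum of Bin(10,0.5) probabilities at or below the observed probability = 0.021484.
Step 5: alpha = 0.05. reject H0.

n_eff = 10, pos = 1, neg = 9, p = 0.021484, reject H0.


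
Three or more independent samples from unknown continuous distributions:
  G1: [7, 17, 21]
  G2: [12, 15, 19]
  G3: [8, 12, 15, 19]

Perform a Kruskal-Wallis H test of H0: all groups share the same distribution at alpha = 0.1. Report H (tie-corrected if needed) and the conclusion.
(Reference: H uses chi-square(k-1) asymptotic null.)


Step 1: Combine all N = 10 observations and assign midranks.
sorted (value, group, rank): (7,G1,1), (8,G3,2), (12,G2,3.5), (12,G3,3.5), (15,G2,5.5), (15,G3,5.5), (17,G1,7), (19,G2,8.5), (19,G3,8.5), (21,G1,10)
Step 2: Sum ranks within each group.
R_1 = 18 (n_1 = 3)
R_2 = 17.5 (n_2 = 3)
R_3 = 19.5 (n_3 = 4)
Step 3: H = 12/(N(N+1)) * sum(R_i^2/n_i) - 3(N+1)
     = 12/(10*11) * (18^2/3 + 17.5^2/3 + 19.5^2/4) - 3*11
     = 0.109091 * 305.146 - 33
     = 0.288636.
Step 4: Ties present; correction factor C = 1 - 18/(10^3 - 10) = 0.981818. Corrected H = 0.288636 / 0.981818 = 0.293981.
Step 5: Under H0, H ~ chi^2(2); p-value = 0.863302.
Step 6: alpha = 0.1. fail to reject H0.

H = 0.2940, df = 2, p = 0.863302, fail to reject H0.


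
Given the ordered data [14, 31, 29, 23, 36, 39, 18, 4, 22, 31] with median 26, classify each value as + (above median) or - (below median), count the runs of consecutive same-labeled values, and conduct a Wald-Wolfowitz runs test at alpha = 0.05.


Step 1: Compute median = 26; label A = above, B = below.
Labels in order: BAABAABBBA  (n_A = 5, n_B = 5)
Step 2: Count runs R = 6.
Step 3: Under H0 (random ordering), E[R] = 2*n_A*n_B/(n_A+n_B) + 1 = 2*5*5/10 + 1 = 6.0000.
        Var[R] = 2*n_A*n_B*(2*n_A*n_B - n_A - n_B) / ((n_A+n_B)^2 * (n_A+n_B-1)) = 2000/900 = 2.2222.
        SD[R] = 1.4907.
Step 4: R = E[R], so z = 0 with no continuity correction.
Step 5: Two-sided p-value via normal approximation = 2*(1 - Phi(|z|)) = 1.000000.
Step 6: alpha = 0.05. fail to reject H0.

R = 6, z = 0.0000, p = 1.000000, fail to reject H0.


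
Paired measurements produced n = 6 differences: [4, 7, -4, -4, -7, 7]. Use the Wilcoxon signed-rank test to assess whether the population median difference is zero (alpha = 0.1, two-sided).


Step 1: Drop any zero differences (none here) and take |d_i|.
|d| = [4, 7, 4, 4, 7, 7]
Step 2: Midrank |d_i| (ties get averaged ranks).
ranks: |4|->2, |7|->5, |4|->2, |4|->2, |7|->5, |7|->5
Step 3: Attach original signs; sum ranks with positive sign and with negative sign.
W+ = 2 + 5 + 5 = 12
W- = 2 + 2 + 5 = 9
(Check: W+ + W- = 21 should equal n(n+1)/2 = 21.)
Step 4: Test statistic W = min(W+, W-) = 9.
Step 5: Ties in |d|, so use the tie-corrected normal approximation.
        E[W] = n(n+1)/4 = 6*7/4 = 10.5.
        Tie groups: |d|=4 (t=3), |d|=7 (t=3); sum(t^3 - t) = 48.
        Var[W] = n(n+1)(2n+1)/24 - sum(t^3-t)/48 = 546/24 - 48/48 = 21.75.
        z = (W - E[W]) / sqrt(Var[W]) = (9 - 10.5) / 4.6637 = -0.3216.
        Two-sided p = 2*Phi(z) = 0.747730.
Step 6: alpha = 0.1. fail to reject H0.

W+ = 12, W- = 9, W = min = 9, p = 0.747730, fail to reject H0.


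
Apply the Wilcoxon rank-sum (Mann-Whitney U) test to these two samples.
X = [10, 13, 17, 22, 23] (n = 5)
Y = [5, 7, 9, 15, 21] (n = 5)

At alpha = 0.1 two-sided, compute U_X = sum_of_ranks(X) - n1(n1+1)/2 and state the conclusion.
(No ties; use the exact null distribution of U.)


Step 1: Combine and sort all 10 observations; assign midranks.
sorted (value, group): (5,Y), (7,Y), (9,Y), (10,X), (13,X), (15,Y), (17,X), (21,Y), (22,X), (23,X)
ranks: 5->1, 7->2, 9->3, 10->4, 13->5, 15->6, 17->7, 21->8, 22->9, 23->10
Step 2: Rank sum for X: R1 = 4 + 5 + 7 + 9 + 10 = 35.
Step 3: U_X = R1 - n1(n1+1)/2 = 35 - 5*6/2 = 35 - 15 = 20.
       U_Y = n1*n2 - U_X = 25 - 20 = 5.
Step 4: No ties, so the exact null distribution of U (based on enumerating the C(10,5) = 252 equally likely rank assignments) gives the two-sided p-value.
Step 5: p-value = 0.150794; compare to alpha = 0.1. fail to reject H0.

U_X = 20, p = 0.150794, fail to reject H0 at alpha = 0.1.


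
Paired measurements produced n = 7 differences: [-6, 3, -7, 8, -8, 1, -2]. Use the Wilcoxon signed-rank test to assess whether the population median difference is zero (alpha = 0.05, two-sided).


Step 1: Drop any zero differences (none here) and take |d_i|.
|d| = [6, 3, 7, 8, 8, 1, 2]
Step 2: Midrank |d_i| (ties get averaged ranks).
ranks: |6|->4, |3|->3, |7|->5, |8|->6.5, |8|->6.5, |1|->1, |2|->2
Step 3: Attach original signs; sum ranks with positive sign and with negative sign.
W+ = 3 + 6.5 + 1 = 10.5
W- = 4 + 5 + 6.5 + 2 = 17.5
(Check: W+ + W- = 28 should equal n(n+1)/2 = 28.)
Step 4: Test statistic W = min(W+, W-) = 10.5.
Step 5: Ties in |d|, so use the tie-corrected normal approximation.
        E[W] = n(n+1)/4 = 7*8/4 = 14.
        Tie groups: |d|=8 (t=2); sum(t^3 - t) = 6.
        Var[W] = n(n+1)(2n+1)/24 - sum(t^3-t)/48 = 840/24 - 6/48 = 34.875.
        z = (W - E[W]) / sqrt(Var[W]) = (10.5 - 14) / 5.9055 = -0.5927.
        Two-sided p = 2*Phi(z) = 0.553404.
Step 6: alpha = 0.05. fail to reject H0.

W+ = 10.5, W- = 17.5, W = min = 10.5, p = 0.553404, fail to reject H0.


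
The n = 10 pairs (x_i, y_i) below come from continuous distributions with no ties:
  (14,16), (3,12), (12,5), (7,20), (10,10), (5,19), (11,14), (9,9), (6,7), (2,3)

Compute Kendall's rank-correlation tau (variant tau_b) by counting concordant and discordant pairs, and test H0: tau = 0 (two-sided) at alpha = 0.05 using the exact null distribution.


Step 1: Enumerate the 45 unordered pairs (i,j) with i<j and classify each by sign(x_j-x_i) * sign(y_j-y_i).
  (1,2):dx=-11,dy=-4->C; (1,3):dx=-2,dy=-11->C; (1,4):dx=-7,dy=+4->D; (1,5):dx=-4,dy=-6->C
  (1,6):dx=-9,dy=+3->D; (1,7):dx=-3,dy=-2->C; (1,8):dx=-5,dy=-7->C; (1,9):dx=-8,dy=-9->C
  (1,10):dx=-12,dy=-13->C; (2,3):dx=+9,dy=-7->D; (2,4):dx=+4,dy=+8->C; (2,5):dx=+7,dy=-2->D
  (2,6):dx=+2,dy=+7->C; (2,7):dx=+8,dy=+2->C; (2,8):dx=+6,dy=-3->D; (2,9):dx=+3,dy=-5->D
  (2,10):dx=-1,dy=-9->C; (3,4):dx=-5,dy=+15->D; (3,5):dx=-2,dy=+5->D; (3,6):dx=-7,dy=+14->D
  (3,7):dx=-1,dy=+9->D; (3,8):dx=-3,dy=+4->D; (3,9):dx=-6,dy=+2->D; (3,10):dx=-10,dy=-2->C
  (4,5):dx=+3,dy=-10->D; (4,6):dx=-2,dy=-1->C; (4,7):dx=+4,dy=-6->D; (4,8):dx=+2,dy=-11->D
  (4,9):dx=-1,dy=-13->C; (4,10):dx=-5,dy=-17->C; (5,6):dx=-5,dy=+9->D; (5,7):dx=+1,dy=+4->C
  (5,8):dx=-1,dy=-1->C; (5,9):dx=-4,dy=-3->C; (5,10):dx=-8,dy=-7->C; (6,7):dx=+6,dy=-5->D
  (6,8):dx=+4,dy=-10->D; (6,9):dx=+1,dy=-12->D; (6,10):dx=-3,dy=-16->C; (7,8):dx=-2,dy=-5->C
  (7,9):dx=-5,dy=-7->C; (7,10):dx=-9,dy=-11->C; (8,9):dx=-3,dy=-2->C; (8,10):dx=-7,dy=-6->C
  (9,10):dx=-4,dy=-4->C
Step 2: C = 26, D = 19, total pairs = 45.
Step 3: tau = (C - D)/(n(n-1)/2) = (26 - 19)/45 = 0.155556.
Step 4: Exact two-sided p-value (enumerate n! = 3628800 permutations of y under H0): p = 0.600654.
Step 5: alpha = 0.05. fail to reject H0.

tau_b = 0.1556 (C=26, D=19), p = 0.600654, fail to reject H0.


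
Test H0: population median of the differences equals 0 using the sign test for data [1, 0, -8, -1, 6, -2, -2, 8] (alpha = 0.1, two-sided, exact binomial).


Step 1: Discard zero differences. Original n = 8; n_eff = number of nonzero differences = 7.
Nonzero differences (with sign): +1, -8, -1, +6, -2, -2, +8
Step 2: Count signs: positive = 3, negative = 4.
Step 3: Under H0: P(positive) = 0.5, so the number of positives S ~ Bin(7, 0.5).
Step 4: Two-sided exact p-value = sum of Bin(7,0.5) probabilities at or below the observed probability = 1.000000.
Step 5: alpha = 0.1. fail to reject H0.

n_eff = 7, pos = 3, neg = 4, p = 1.000000, fail to reject H0.


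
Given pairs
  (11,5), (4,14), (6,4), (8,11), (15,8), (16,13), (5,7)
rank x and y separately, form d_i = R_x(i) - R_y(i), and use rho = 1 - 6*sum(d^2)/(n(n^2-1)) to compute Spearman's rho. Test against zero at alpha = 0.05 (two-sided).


Step 1: Rank x and y separately (midranks; no ties here).
rank(x): 11->5, 4->1, 6->3, 8->4, 15->6, 16->7, 5->2
rank(y): 5->2, 14->7, 4->1, 11->5, 8->4, 13->6, 7->3
Step 2: d_i = R_x(i) - R_y(i); compute d_i^2.
  (5-2)^2=9, (1-7)^2=36, (3-1)^2=4, (4-5)^2=1, (6-4)^2=4, (7-6)^2=1, (2-3)^2=1
sum(d^2) = 56.
Step 3: rho = 1 - 6*56 / (7*(7^2 - 1)) = 1 - 336/336 = 0.000000.
Step 4: Under H0, t = rho * sqrt((n-2)/(1-rho^2)) = 0.0000 ~ t(5).
Step 5: Two-sided p-value from the t-distribution with 5 df = 1.000000.
Step 6: alpha = 0.05. fail to reject H0.

rho = 0.0000, p = 1.000000, fail to reject H0 at alpha = 0.05.


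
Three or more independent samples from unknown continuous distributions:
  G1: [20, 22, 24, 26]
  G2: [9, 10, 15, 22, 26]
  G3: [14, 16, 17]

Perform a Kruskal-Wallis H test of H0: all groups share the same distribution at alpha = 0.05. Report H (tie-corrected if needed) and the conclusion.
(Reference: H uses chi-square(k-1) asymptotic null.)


Step 1: Combine all N = 12 observations and assign midranks.
sorted (value, group, rank): (9,G2,1), (10,G2,2), (14,G3,3), (15,G2,4), (16,G3,5), (17,G3,6), (20,G1,7), (22,G1,8.5), (22,G2,8.5), (24,G1,10), (26,G1,11.5), (26,G2,11.5)
Step 2: Sum ranks within each group.
R_1 = 37 (n_1 = 4)
R_2 = 27 (n_2 = 5)
R_3 = 14 (n_3 = 3)
Step 3: H = 12/(N(N+1)) * sum(R_i^2/n_i) - 3(N+1)
     = 12/(12*13) * (37^2/4 + 27^2/5 + 14^2/3) - 3*13
     = 0.076923 * 553.383 - 39
     = 3.567949.
Step 4: Ties present; correction factor C = 1 - 12/(12^3 - 12) = 0.993007. Corrected H = 3.567949 / 0.993007 = 3.593075.
Step 5: Under H0, H ~ chi^2(2); p-value = 0.165872.
Step 6: alpha = 0.05. fail to reject H0.

H = 3.5931, df = 2, p = 0.165872, fail to reject H0.


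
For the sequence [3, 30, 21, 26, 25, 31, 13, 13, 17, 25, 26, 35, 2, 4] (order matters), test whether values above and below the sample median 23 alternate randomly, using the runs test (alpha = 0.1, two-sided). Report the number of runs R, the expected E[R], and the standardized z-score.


Step 1: Compute median = 23; label A = above, B = below.
Labels in order: BABAAABBBAAABB  (n_A = 7, n_B = 7)
Step 2: Count runs R = 7.
Step 3: Under H0 (random ordering), E[R] = 2*n_A*n_B/(n_A+n_B) + 1 = 2*7*7/14 + 1 = 8.0000.
        Var[R] = 2*n_A*n_B*(2*n_A*n_B - n_A - n_B) / ((n_A+n_B)^2 * (n_A+n_B-1)) = 8232/2548 = 3.2308.
        SD[R] = 1.7974.
Step 4: Continuity-corrected z = (R + 0.5 - E[R]) / SD[R] = (7 + 0.5 - 8.0000) / 1.7974 = -0.2782.
Step 5: Two-sided p-value via normal approximation = 2*(1 - Phi(|z|)) = 0.780879.
Step 6: alpha = 0.1. fail to reject H0.

R = 7, z = -0.2782, p = 0.780879, fail to reject H0.


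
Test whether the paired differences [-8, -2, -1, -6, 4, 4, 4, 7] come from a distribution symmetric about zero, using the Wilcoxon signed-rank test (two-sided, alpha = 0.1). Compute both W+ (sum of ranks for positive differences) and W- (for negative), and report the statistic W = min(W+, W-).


Step 1: Drop any zero differences (none here) and take |d_i|.
|d| = [8, 2, 1, 6, 4, 4, 4, 7]
Step 2: Midrank |d_i| (ties get averaged ranks).
ranks: |8|->8, |2|->2, |1|->1, |6|->6, |4|->4, |4|->4, |4|->4, |7|->7
Step 3: Attach original signs; sum ranks with positive sign and with negative sign.
W+ = 4 + 4 + 4 + 7 = 19
W- = 8 + 2 + 1 + 6 = 17
(Check: W+ + W- = 36 should equal n(n+1)/2 = 36.)
Step 4: Test statistic W = min(W+, W-) = 17.
Step 5: Ties in |d|, so use the tie-corrected normal approximation.
        E[W] = n(n+1)/4 = 8*9/4 = 18.
        Tie groups: |d|=4 (t=3); sum(t^3 - t) = 24.
        Var[W] = n(n+1)(2n+1)/24 - sum(t^3-t)/48 = 1224/24 - 24/48 = 50.5.
        z = (W - E[W]) / sqrt(Var[W]) = (17 - 18) / 7.1063 = -0.1407.
        Two-sided p = 2*Phi(z) = 0.888092.
Step 6: alpha = 0.1. fail to reject H0.

W+ = 19, W- = 17, W = min = 17, p = 0.888092, fail to reject H0.


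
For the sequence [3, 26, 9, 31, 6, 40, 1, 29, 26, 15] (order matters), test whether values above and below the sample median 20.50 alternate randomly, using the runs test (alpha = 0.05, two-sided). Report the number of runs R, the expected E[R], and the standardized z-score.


Step 1: Compute median = 20.50; label A = above, B = below.
Labels in order: BABABABAAB  (n_A = 5, n_B = 5)
Step 2: Count runs R = 9.
Step 3: Under H0 (random ordering), E[R] = 2*n_A*n_B/(n_A+n_B) + 1 = 2*5*5/10 + 1 = 6.0000.
        Var[R] = 2*n_A*n_B*(2*n_A*n_B - n_A - n_B) / ((n_A+n_B)^2 * (n_A+n_B-1)) = 2000/900 = 2.2222.
        SD[R] = 1.4907.
Step 4: Continuity-corrected z = (R - 0.5 - E[R]) / SD[R] = (9 - 0.5 - 6.0000) / 1.4907 = 1.6771.
Step 5: Two-sided p-value via normal approximation = 2*(1 - Phi(|z|)) = 0.093533.
Step 6: alpha = 0.05. fail to reject H0.

R = 9, z = 1.6771, p = 0.093533, fail to reject H0.


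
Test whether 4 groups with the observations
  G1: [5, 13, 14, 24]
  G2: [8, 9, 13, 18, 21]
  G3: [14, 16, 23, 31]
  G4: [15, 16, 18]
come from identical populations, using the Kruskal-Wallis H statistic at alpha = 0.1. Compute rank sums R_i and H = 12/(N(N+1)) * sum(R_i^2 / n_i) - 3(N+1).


Step 1: Combine all N = 16 observations and assign midranks.
sorted (value, group, rank): (5,G1,1), (8,G2,2), (9,G2,3), (13,G1,4.5), (13,G2,4.5), (14,G1,6.5), (14,G3,6.5), (15,G4,8), (16,G3,9.5), (16,G4,9.5), (18,G2,11.5), (18,G4,11.5), (21,G2,13), (23,G3,14), (24,G1,15), (31,G3,16)
Step 2: Sum ranks within each group.
R_1 = 27 (n_1 = 4)
R_2 = 34 (n_2 = 5)
R_3 = 46 (n_3 = 4)
R_4 = 29 (n_4 = 3)
Step 3: H = 12/(N(N+1)) * sum(R_i^2/n_i) - 3(N+1)
     = 12/(16*17) * (27^2/4 + 34^2/5 + 46^2/4 + 29^2/3) - 3*17
     = 0.044118 * 1222.78 - 51
     = 2.946324.
Step 4: Ties present; correction factor C = 1 - 24/(16^3 - 16) = 0.994118. Corrected H = 2.946324 / 0.994118 = 2.963757.
Step 5: Under H0, H ~ chi^2(3); p-value = 0.397247.
Step 6: alpha = 0.1. fail to reject H0.

H = 2.9638, df = 3, p = 0.397247, fail to reject H0.


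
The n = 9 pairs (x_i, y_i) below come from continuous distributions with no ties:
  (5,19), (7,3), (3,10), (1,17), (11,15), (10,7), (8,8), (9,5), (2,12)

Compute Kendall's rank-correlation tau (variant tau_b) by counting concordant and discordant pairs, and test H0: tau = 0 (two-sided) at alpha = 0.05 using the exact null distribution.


Step 1: Enumerate the 36 unordered pairs (i,j) with i<j and classify each by sign(x_j-x_i) * sign(y_j-y_i).
  (1,2):dx=+2,dy=-16->D; (1,3):dx=-2,dy=-9->C; (1,4):dx=-4,dy=-2->C; (1,5):dx=+6,dy=-4->D
  (1,6):dx=+5,dy=-12->D; (1,7):dx=+3,dy=-11->D; (1,8):dx=+4,dy=-14->D; (1,9):dx=-3,dy=-7->C
  (2,3):dx=-4,dy=+7->D; (2,4):dx=-6,dy=+14->D; (2,5):dx=+4,dy=+12->C; (2,6):dx=+3,dy=+4->C
  (2,7):dx=+1,dy=+5->C; (2,8):dx=+2,dy=+2->C; (2,9):dx=-5,dy=+9->D; (3,4):dx=-2,dy=+7->D
  (3,5):dx=+8,dy=+5->C; (3,6):dx=+7,dy=-3->D; (3,7):dx=+5,dy=-2->D; (3,8):dx=+6,dy=-5->D
  (3,9):dx=-1,dy=+2->D; (4,5):dx=+10,dy=-2->D; (4,6):dx=+9,dy=-10->D; (4,7):dx=+7,dy=-9->D
  (4,8):dx=+8,dy=-12->D; (4,9):dx=+1,dy=-5->D; (5,6):dx=-1,dy=-8->C; (5,7):dx=-3,dy=-7->C
  (5,8):dx=-2,dy=-10->C; (5,9):dx=-9,dy=-3->C; (6,7):dx=-2,dy=+1->D; (6,8):dx=-1,dy=-2->C
  (6,9):dx=-8,dy=+5->D; (7,8):dx=+1,dy=-3->D; (7,9):dx=-6,dy=+4->D; (8,9):dx=-7,dy=+7->D
Step 2: C = 13, D = 23, total pairs = 36.
Step 3: tau = (C - D)/(n(n-1)/2) = (13 - 23)/36 = -0.277778.
Step 4: Exact two-sided p-value (enumerate n! = 362880 permutations of y under H0): p = 0.358488.
Step 5: alpha = 0.05. fail to reject H0.

tau_b = -0.2778 (C=13, D=23), p = 0.358488, fail to reject H0.
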